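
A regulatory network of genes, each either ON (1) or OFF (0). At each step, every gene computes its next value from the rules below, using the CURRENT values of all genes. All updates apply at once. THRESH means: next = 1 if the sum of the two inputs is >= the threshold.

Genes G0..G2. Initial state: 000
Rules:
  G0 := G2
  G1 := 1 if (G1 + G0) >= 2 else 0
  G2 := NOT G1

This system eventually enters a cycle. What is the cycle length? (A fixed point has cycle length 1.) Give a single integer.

Step 0: 000
Step 1: G0=G2=0 G1=(0+0>=2)=0 G2=NOT G1=NOT 0=1 -> 001
Step 2: G0=G2=1 G1=(0+0>=2)=0 G2=NOT G1=NOT 0=1 -> 101
Step 3: G0=G2=1 G1=(0+1>=2)=0 G2=NOT G1=NOT 0=1 -> 101
State from step 3 equals state from step 2 -> cycle length 1

Answer: 1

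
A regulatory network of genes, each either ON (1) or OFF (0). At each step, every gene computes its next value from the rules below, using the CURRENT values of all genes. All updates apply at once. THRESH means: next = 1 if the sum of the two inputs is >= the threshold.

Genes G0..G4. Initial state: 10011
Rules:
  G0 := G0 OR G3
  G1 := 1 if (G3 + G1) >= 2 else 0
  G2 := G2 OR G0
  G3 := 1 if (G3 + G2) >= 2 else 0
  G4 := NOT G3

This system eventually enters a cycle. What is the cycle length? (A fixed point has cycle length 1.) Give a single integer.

Answer: 1

Derivation:
Step 0: 10011
Step 1: G0=G0|G3=1|1=1 G1=(1+0>=2)=0 G2=G2|G0=0|1=1 G3=(1+0>=2)=0 G4=NOT G3=NOT 1=0 -> 10100
Step 2: G0=G0|G3=1|0=1 G1=(0+0>=2)=0 G2=G2|G0=1|1=1 G3=(0+1>=2)=0 G4=NOT G3=NOT 0=1 -> 10101
Step 3: G0=G0|G3=1|0=1 G1=(0+0>=2)=0 G2=G2|G0=1|1=1 G3=(0+1>=2)=0 G4=NOT G3=NOT 0=1 -> 10101
State from step 3 equals state from step 2 -> cycle length 1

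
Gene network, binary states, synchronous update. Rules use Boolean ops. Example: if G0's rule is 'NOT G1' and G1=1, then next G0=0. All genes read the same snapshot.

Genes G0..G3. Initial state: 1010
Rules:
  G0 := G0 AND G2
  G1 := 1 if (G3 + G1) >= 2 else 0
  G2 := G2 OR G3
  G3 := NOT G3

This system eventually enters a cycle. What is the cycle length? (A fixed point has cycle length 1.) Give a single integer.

Step 0: 1010
Step 1: G0=G0&G2=1&1=1 G1=(0+0>=2)=0 G2=G2|G3=1|0=1 G3=NOT G3=NOT 0=1 -> 1011
Step 2: G0=G0&G2=1&1=1 G1=(1+0>=2)=0 G2=G2|G3=1|1=1 G3=NOT G3=NOT 1=0 -> 1010
State from step 2 equals state from step 0 -> cycle length 2

Answer: 2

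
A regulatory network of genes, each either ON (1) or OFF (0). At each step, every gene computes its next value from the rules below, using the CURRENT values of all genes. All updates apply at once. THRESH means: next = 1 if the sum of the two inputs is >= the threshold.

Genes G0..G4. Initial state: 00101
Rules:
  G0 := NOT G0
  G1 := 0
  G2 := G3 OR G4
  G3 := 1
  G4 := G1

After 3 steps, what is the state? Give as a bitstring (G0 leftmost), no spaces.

Step 1: G0=NOT G0=NOT 0=1 G1=0(const) G2=G3|G4=0|1=1 G3=1(const) G4=G1=0 -> 10110
Step 2: G0=NOT G0=NOT 1=0 G1=0(const) G2=G3|G4=1|0=1 G3=1(const) G4=G1=0 -> 00110
Step 3: G0=NOT G0=NOT 0=1 G1=0(const) G2=G3|G4=1|0=1 G3=1(const) G4=G1=0 -> 10110

10110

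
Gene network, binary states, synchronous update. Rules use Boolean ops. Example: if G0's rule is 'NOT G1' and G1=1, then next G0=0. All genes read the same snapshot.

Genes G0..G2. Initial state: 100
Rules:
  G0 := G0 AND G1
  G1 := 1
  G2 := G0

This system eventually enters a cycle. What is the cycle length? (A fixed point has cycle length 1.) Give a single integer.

Step 0: 100
Step 1: G0=G0&G1=1&0=0 G1=1(const) G2=G0=1 -> 011
Step 2: G0=G0&G1=0&1=0 G1=1(const) G2=G0=0 -> 010
Step 3: G0=G0&G1=0&1=0 G1=1(const) G2=G0=0 -> 010
State from step 3 equals state from step 2 -> cycle length 1

Answer: 1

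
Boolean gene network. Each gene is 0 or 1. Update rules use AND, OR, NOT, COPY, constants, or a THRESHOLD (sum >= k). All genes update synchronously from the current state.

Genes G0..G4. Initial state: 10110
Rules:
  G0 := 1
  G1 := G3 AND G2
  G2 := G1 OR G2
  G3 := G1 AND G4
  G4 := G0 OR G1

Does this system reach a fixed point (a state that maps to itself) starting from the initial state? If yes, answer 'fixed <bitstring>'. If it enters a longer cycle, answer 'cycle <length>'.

Answer: cycle 2

Derivation:
Step 0: 10110
Step 1: G0=1(const) G1=G3&G2=1&1=1 G2=G1|G2=0|1=1 G3=G1&G4=0&0=0 G4=G0|G1=1|0=1 -> 11101
Step 2: G0=1(const) G1=G3&G2=0&1=0 G2=G1|G2=1|1=1 G3=G1&G4=1&1=1 G4=G0|G1=1|1=1 -> 10111
Step 3: G0=1(const) G1=G3&G2=1&1=1 G2=G1|G2=0|1=1 G3=G1&G4=0&1=0 G4=G0|G1=1|0=1 -> 11101
Cycle of length 2 starting at step 1 -> no fixed point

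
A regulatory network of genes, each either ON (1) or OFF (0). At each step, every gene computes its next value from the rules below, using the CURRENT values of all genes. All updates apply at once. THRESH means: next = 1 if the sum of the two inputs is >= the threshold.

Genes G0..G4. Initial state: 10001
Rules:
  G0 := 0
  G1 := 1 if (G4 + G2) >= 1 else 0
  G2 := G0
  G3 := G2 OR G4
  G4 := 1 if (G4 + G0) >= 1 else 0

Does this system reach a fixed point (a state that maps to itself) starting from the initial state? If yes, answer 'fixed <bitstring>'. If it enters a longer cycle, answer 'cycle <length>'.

Step 0: 10001
Step 1: G0=0(const) G1=(1+0>=1)=1 G2=G0=1 G3=G2|G4=0|1=1 G4=(1+1>=1)=1 -> 01111
Step 2: G0=0(const) G1=(1+1>=1)=1 G2=G0=0 G3=G2|G4=1|1=1 G4=(1+0>=1)=1 -> 01011
Step 3: G0=0(const) G1=(1+0>=1)=1 G2=G0=0 G3=G2|G4=0|1=1 G4=(1+0>=1)=1 -> 01011
Fixed point reached at step 2: 01011

Answer: fixed 01011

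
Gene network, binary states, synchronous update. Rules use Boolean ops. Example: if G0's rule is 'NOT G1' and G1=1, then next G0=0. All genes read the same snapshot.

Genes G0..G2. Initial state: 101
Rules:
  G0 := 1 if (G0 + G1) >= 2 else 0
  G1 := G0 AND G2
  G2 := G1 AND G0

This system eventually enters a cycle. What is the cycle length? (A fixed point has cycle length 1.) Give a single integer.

Step 0: 101
Step 1: G0=(1+0>=2)=0 G1=G0&G2=1&1=1 G2=G1&G0=0&1=0 -> 010
Step 2: G0=(0+1>=2)=0 G1=G0&G2=0&0=0 G2=G1&G0=1&0=0 -> 000
Step 3: G0=(0+0>=2)=0 G1=G0&G2=0&0=0 G2=G1&G0=0&0=0 -> 000
State from step 3 equals state from step 2 -> cycle length 1

Answer: 1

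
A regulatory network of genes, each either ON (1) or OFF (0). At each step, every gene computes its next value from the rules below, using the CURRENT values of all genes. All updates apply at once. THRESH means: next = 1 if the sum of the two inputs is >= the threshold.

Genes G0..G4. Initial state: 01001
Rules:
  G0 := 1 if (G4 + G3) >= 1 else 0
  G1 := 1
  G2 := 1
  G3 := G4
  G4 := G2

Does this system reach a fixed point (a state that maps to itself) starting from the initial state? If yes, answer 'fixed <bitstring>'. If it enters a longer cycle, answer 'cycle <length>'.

Step 0: 01001
Step 1: G0=(1+0>=1)=1 G1=1(const) G2=1(const) G3=G4=1 G4=G2=0 -> 11110
Step 2: G0=(0+1>=1)=1 G1=1(const) G2=1(const) G3=G4=0 G4=G2=1 -> 11101
Step 3: G0=(1+0>=1)=1 G1=1(const) G2=1(const) G3=G4=1 G4=G2=1 -> 11111
Step 4: G0=(1+1>=1)=1 G1=1(const) G2=1(const) G3=G4=1 G4=G2=1 -> 11111
Fixed point reached at step 3: 11111

Answer: fixed 11111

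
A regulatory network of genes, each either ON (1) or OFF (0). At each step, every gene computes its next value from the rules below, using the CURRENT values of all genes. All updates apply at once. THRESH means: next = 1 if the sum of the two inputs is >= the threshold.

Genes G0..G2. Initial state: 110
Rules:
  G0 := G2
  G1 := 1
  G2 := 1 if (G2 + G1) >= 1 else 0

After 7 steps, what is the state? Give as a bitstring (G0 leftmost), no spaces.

Step 1: G0=G2=0 G1=1(const) G2=(0+1>=1)=1 -> 011
Step 2: G0=G2=1 G1=1(const) G2=(1+1>=1)=1 -> 111
Step 3: G0=G2=1 G1=1(const) G2=(1+1>=1)=1 -> 111
Step 4: G0=G2=1 G1=1(const) G2=(1+1>=1)=1 -> 111
Step 5: G0=G2=1 G1=1(const) G2=(1+1>=1)=1 -> 111
Step 6: G0=G2=1 G1=1(const) G2=(1+1>=1)=1 -> 111
Step 7: G0=G2=1 G1=1(const) G2=(1+1>=1)=1 -> 111

111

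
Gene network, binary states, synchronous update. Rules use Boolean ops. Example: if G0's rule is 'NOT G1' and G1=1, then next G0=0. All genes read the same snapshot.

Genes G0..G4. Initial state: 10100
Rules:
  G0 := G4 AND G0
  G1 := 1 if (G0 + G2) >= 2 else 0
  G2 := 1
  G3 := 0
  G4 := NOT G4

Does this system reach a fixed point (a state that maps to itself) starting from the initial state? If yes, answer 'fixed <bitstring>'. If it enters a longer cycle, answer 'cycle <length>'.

Answer: cycle 2

Derivation:
Step 0: 10100
Step 1: G0=G4&G0=0&1=0 G1=(1+1>=2)=1 G2=1(const) G3=0(const) G4=NOT G4=NOT 0=1 -> 01101
Step 2: G0=G4&G0=1&0=0 G1=(0+1>=2)=0 G2=1(const) G3=0(const) G4=NOT G4=NOT 1=0 -> 00100
Step 3: G0=G4&G0=0&0=0 G1=(0+1>=2)=0 G2=1(const) G3=0(const) G4=NOT G4=NOT 0=1 -> 00101
Step 4: G0=G4&G0=1&0=0 G1=(0+1>=2)=0 G2=1(const) G3=0(const) G4=NOT G4=NOT 1=0 -> 00100
Cycle of length 2 starting at step 2 -> no fixed point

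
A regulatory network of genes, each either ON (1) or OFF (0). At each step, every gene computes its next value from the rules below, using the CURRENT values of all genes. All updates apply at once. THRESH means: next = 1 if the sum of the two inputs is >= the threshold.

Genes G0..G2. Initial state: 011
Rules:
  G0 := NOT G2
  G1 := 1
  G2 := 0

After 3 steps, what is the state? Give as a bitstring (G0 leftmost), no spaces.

Step 1: G0=NOT G2=NOT 1=0 G1=1(const) G2=0(const) -> 010
Step 2: G0=NOT G2=NOT 0=1 G1=1(const) G2=0(const) -> 110
Step 3: G0=NOT G2=NOT 0=1 G1=1(const) G2=0(const) -> 110

110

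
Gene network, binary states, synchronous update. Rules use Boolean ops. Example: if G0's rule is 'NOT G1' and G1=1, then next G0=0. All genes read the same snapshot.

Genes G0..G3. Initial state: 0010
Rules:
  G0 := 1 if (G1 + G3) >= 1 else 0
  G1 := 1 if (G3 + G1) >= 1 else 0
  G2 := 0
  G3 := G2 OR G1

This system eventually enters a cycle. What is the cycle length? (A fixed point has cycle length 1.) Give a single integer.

Answer: 1

Derivation:
Step 0: 0010
Step 1: G0=(0+0>=1)=0 G1=(0+0>=1)=0 G2=0(const) G3=G2|G1=1|0=1 -> 0001
Step 2: G0=(0+1>=1)=1 G1=(1+0>=1)=1 G2=0(const) G3=G2|G1=0|0=0 -> 1100
Step 3: G0=(1+0>=1)=1 G1=(0+1>=1)=1 G2=0(const) G3=G2|G1=0|1=1 -> 1101
Step 4: G0=(1+1>=1)=1 G1=(1+1>=1)=1 G2=0(const) G3=G2|G1=0|1=1 -> 1101
State from step 4 equals state from step 3 -> cycle length 1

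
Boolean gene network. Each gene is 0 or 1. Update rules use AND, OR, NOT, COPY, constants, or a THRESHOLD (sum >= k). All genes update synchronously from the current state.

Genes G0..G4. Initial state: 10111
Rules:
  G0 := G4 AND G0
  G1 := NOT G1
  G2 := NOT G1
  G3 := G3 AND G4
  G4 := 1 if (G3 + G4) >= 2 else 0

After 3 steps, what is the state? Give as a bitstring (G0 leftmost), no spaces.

Step 1: G0=G4&G0=1&1=1 G1=NOT G1=NOT 0=1 G2=NOT G1=NOT 0=1 G3=G3&G4=1&1=1 G4=(1+1>=2)=1 -> 11111
Step 2: G0=G4&G0=1&1=1 G1=NOT G1=NOT 1=0 G2=NOT G1=NOT 1=0 G3=G3&G4=1&1=1 G4=(1+1>=2)=1 -> 10011
Step 3: G0=G4&G0=1&1=1 G1=NOT G1=NOT 0=1 G2=NOT G1=NOT 0=1 G3=G3&G4=1&1=1 G4=(1+1>=2)=1 -> 11111

11111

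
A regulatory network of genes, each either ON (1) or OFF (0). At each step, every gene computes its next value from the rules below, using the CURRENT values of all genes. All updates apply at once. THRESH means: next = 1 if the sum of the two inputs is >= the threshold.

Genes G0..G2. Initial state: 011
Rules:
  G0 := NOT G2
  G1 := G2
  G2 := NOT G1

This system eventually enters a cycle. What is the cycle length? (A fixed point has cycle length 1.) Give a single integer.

Answer: 4

Derivation:
Step 0: 011
Step 1: G0=NOT G2=NOT 1=0 G1=G2=1 G2=NOT G1=NOT 1=0 -> 010
Step 2: G0=NOT G2=NOT 0=1 G1=G2=0 G2=NOT G1=NOT 1=0 -> 100
Step 3: G0=NOT G2=NOT 0=1 G1=G2=0 G2=NOT G1=NOT 0=1 -> 101
Step 4: G0=NOT G2=NOT 1=0 G1=G2=1 G2=NOT G1=NOT 0=1 -> 011
State from step 4 equals state from step 0 -> cycle length 4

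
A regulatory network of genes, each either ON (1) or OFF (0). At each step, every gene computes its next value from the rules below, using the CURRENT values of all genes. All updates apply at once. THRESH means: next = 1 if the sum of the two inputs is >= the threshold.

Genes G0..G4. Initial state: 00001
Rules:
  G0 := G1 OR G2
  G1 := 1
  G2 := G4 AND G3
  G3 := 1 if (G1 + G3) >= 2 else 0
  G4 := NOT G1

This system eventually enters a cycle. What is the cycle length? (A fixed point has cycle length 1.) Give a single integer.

Answer: 1

Derivation:
Step 0: 00001
Step 1: G0=G1|G2=0|0=0 G1=1(const) G2=G4&G3=1&0=0 G3=(0+0>=2)=0 G4=NOT G1=NOT 0=1 -> 01001
Step 2: G0=G1|G2=1|0=1 G1=1(const) G2=G4&G3=1&0=0 G3=(1+0>=2)=0 G4=NOT G1=NOT 1=0 -> 11000
Step 3: G0=G1|G2=1|0=1 G1=1(const) G2=G4&G3=0&0=0 G3=(1+0>=2)=0 G4=NOT G1=NOT 1=0 -> 11000
State from step 3 equals state from step 2 -> cycle length 1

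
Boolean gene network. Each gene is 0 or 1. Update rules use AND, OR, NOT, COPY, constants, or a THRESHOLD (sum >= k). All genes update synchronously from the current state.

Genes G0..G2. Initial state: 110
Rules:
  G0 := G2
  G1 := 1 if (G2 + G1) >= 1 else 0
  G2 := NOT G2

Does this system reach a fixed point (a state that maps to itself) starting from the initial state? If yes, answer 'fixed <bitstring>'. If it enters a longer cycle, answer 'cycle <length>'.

Step 0: 110
Step 1: G0=G2=0 G1=(0+1>=1)=1 G2=NOT G2=NOT 0=1 -> 011
Step 2: G0=G2=1 G1=(1+1>=1)=1 G2=NOT G2=NOT 1=0 -> 110
Cycle of length 2 starting at step 0 -> no fixed point

Answer: cycle 2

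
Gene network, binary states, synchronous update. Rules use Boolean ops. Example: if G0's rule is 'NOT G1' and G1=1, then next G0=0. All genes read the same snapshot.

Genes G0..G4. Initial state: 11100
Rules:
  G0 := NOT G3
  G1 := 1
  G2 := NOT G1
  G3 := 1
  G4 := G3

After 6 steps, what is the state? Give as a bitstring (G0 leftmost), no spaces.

Step 1: G0=NOT G3=NOT 0=1 G1=1(const) G2=NOT G1=NOT 1=0 G3=1(const) G4=G3=0 -> 11010
Step 2: G0=NOT G3=NOT 1=0 G1=1(const) G2=NOT G1=NOT 1=0 G3=1(const) G4=G3=1 -> 01011
Step 3: G0=NOT G3=NOT 1=0 G1=1(const) G2=NOT G1=NOT 1=0 G3=1(const) G4=G3=1 -> 01011
Step 4: G0=NOT G3=NOT 1=0 G1=1(const) G2=NOT G1=NOT 1=0 G3=1(const) G4=G3=1 -> 01011
Step 5: G0=NOT G3=NOT 1=0 G1=1(const) G2=NOT G1=NOT 1=0 G3=1(const) G4=G3=1 -> 01011
Step 6: G0=NOT G3=NOT 1=0 G1=1(const) G2=NOT G1=NOT 1=0 G3=1(const) G4=G3=1 -> 01011

01011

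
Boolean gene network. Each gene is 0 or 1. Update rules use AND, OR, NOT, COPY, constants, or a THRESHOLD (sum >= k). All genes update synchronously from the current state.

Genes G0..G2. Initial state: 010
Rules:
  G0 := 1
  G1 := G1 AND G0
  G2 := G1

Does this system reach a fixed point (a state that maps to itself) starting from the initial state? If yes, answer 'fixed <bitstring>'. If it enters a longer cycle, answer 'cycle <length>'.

Answer: fixed 100

Derivation:
Step 0: 010
Step 1: G0=1(const) G1=G1&G0=1&0=0 G2=G1=1 -> 101
Step 2: G0=1(const) G1=G1&G0=0&1=0 G2=G1=0 -> 100
Step 3: G0=1(const) G1=G1&G0=0&1=0 G2=G1=0 -> 100
Fixed point reached at step 2: 100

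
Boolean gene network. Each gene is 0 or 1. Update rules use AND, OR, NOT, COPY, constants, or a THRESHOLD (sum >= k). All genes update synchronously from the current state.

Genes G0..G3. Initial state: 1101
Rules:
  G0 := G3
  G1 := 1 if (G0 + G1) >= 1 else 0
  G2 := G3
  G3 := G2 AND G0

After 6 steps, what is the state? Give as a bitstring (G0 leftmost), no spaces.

Step 1: G0=G3=1 G1=(1+1>=1)=1 G2=G3=1 G3=G2&G0=0&1=0 -> 1110
Step 2: G0=G3=0 G1=(1+1>=1)=1 G2=G3=0 G3=G2&G0=1&1=1 -> 0101
Step 3: G0=G3=1 G1=(0+1>=1)=1 G2=G3=1 G3=G2&G0=0&0=0 -> 1110
Step 4: G0=G3=0 G1=(1+1>=1)=1 G2=G3=0 G3=G2&G0=1&1=1 -> 0101
Step 5: G0=G3=1 G1=(0+1>=1)=1 G2=G3=1 G3=G2&G0=0&0=0 -> 1110
Step 6: G0=G3=0 G1=(1+1>=1)=1 G2=G3=0 G3=G2&G0=1&1=1 -> 0101

0101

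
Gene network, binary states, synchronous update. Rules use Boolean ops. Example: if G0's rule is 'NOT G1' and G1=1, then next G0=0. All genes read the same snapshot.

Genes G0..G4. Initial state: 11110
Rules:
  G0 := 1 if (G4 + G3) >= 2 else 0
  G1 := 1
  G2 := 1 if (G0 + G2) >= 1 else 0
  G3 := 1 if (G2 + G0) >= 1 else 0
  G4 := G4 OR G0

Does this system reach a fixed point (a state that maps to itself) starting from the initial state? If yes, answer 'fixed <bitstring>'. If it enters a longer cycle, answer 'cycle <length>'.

Step 0: 11110
Step 1: G0=(0+1>=2)=0 G1=1(const) G2=(1+1>=1)=1 G3=(1+1>=1)=1 G4=G4|G0=0|1=1 -> 01111
Step 2: G0=(1+1>=2)=1 G1=1(const) G2=(0+1>=1)=1 G3=(1+0>=1)=1 G4=G4|G0=1|0=1 -> 11111
Step 3: G0=(1+1>=2)=1 G1=1(const) G2=(1+1>=1)=1 G3=(1+1>=1)=1 G4=G4|G0=1|1=1 -> 11111
Fixed point reached at step 2: 11111

Answer: fixed 11111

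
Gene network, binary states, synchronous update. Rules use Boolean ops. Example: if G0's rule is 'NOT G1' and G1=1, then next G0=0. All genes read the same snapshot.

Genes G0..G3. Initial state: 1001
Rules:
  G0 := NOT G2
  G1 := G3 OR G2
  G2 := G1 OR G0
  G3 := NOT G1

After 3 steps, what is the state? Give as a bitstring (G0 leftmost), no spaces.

Step 1: G0=NOT G2=NOT 0=1 G1=G3|G2=1|0=1 G2=G1|G0=0|1=1 G3=NOT G1=NOT 0=1 -> 1111
Step 2: G0=NOT G2=NOT 1=0 G1=G3|G2=1|1=1 G2=G1|G0=1|1=1 G3=NOT G1=NOT 1=0 -> 0110
Step 3: G0=NOT G2=NOT 1=0 G1=G3|G2=0|1=1 G2=G1|G0=1|0=1 G3=NOT G1=NOT 1=0 -> 0110

0110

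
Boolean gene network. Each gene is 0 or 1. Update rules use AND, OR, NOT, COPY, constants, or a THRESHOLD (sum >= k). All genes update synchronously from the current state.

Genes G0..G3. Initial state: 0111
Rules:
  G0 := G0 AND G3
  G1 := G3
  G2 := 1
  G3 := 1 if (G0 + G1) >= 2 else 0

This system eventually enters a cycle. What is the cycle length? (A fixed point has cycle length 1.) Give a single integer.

Step 0: 0111
Step 1: G0=G0&G3=0&1=0 G1=G3=1 G2=1(const) G3=(0+1>=2)=0 -> 0110
Step 2: G0=G0&G3=0&0=0 G1=G3=0 G2=1(const) G3=(0+1>=2)=0 -> 0010
Step 3: G0=G0&G3=0&0=0 G1=G3=0 G2=1(const) G3=(0+0>=2)=0 -> 0010
State from step 3 equals state from step 2 -> cycle length 1

Answer: 1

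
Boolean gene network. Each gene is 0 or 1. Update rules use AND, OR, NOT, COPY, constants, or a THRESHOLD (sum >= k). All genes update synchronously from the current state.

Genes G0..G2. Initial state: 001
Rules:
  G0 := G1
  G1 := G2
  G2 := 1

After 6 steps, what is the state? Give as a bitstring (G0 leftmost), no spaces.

Step 1: G0=G1=0 G1=G2=1 G2=1(const) -> 011
Step 2: G0=G1=1 G1=G2=1 G2=1(const) -> 111
Step 3: G0=G1=1 G1=G2=1 G2=1(const) -> 111
Step 4: G0=G1=1 G1=G2=1 G2=1(const) -> 111
Step 5: G0=G1=1 G1=G2=1 G2=1(const) -> 111
Step 6: G0=G1=1 G1=G2=1 G2=1(const) -> 111

111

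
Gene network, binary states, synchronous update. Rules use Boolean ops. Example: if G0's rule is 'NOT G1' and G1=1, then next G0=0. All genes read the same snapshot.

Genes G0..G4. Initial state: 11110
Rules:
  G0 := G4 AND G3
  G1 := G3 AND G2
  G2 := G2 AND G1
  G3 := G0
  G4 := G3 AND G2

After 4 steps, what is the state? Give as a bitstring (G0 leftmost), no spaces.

Step 1: G0=G4&G3=0&1=0 G1=G3&G2=1&1=1 G2=G2&G1=1&1=1 G3=G0=1 G4=G3&G2=1&1=1 -> 01111
Step 2: G0=G4&G3=1&1=1 G1=G3&G2=1&1=1 G2=G2&G1=1&1=1 G3=G0=0 G4=G3&G2=1&1=1 -> 11101
Step 3: G0=G4&G3=1&0=0 G1=G3&G2=0&1=0 G2=G2&G1=1&1=1 G3=G0=1 G4=G3&G2=0&1=0 -> 00110
Step 4: G0=G4&G3=0&1=0 G1=G3&G2=1&1=1 G2=G2&G1=1&0=0 G3=G0=0 G4=G3&G2=1&1=1 -> 01001

01001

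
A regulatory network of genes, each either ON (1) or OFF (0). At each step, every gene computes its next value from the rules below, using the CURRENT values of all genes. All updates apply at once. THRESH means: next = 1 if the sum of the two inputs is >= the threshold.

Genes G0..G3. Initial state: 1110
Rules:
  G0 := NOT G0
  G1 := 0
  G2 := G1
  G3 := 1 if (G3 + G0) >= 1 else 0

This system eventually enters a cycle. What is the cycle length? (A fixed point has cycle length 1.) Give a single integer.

Answer: 2

Derivation:
Step 0: 1110
Step 1: G0=NOT G0=NOT 1=0 G1=0(const) G2=G1=1 G3=(0+1>=1)=1 -> 0011
Step 2: G0=NOT G0=NOT 0=1 G1=0(const) G2=G1=0 G3=(1+0>=1)=1 -> 1001
Step 3: G0=NOT G0=NOT 1=0 G1=0(const) G2=G1=0 G3=(1+1>=1)=1 -> 0001
Step 4: G0=NOT G0=NOT 0=1 G1=0(const) G2=G1=0 G3=(1+0>=1)=1 -> 1001
State from step 4 equals state from step 2 -> cycle length 2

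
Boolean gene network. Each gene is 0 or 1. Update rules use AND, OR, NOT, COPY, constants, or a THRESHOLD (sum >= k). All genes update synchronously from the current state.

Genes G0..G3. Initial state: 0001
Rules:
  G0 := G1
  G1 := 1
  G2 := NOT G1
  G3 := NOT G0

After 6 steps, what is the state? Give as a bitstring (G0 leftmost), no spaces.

Step 1: G0=G1=0 G1=1(const) G2=NOT G1=NOT 0=1 G3=NOT G0=NOT 0=1 -> 0111
Step 2: G0=G1=1 G1=1(const) G2=NOT G1=NOT 1=0 G3=NOT G0=NOT 0=1 -> 1101
Step 3: G0=G1=1 G1=1(const) G2=NOT G1=NOT 1=0 G3=NOT G0=NOT 1=0 -> 1100
Step 4: G0=G1=1 G1=1(const) G2=NOT G1=NOT 1=0 G3=NOT G0=NOT 1=0 -> 1100
Step 5: G0=G1=1 G1=1(const) G2=NOT G1=NOT 1=0 G3=NOT G0=NOT 1=0 -> 1100
Step 6: G0=G1=1 G1=1(const) G2=NOT G1=NOT 1=0 G3=NOT G0=NOT 1=0 -> 1100

1100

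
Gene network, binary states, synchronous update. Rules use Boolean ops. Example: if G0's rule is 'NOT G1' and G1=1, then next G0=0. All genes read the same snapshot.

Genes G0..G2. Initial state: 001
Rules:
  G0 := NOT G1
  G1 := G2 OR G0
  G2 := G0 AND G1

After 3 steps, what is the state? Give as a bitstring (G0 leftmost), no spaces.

Step 1: G0=NOT G1=NOT 0=1 G1=G2|G0=1|0=1 G2=G0&G1=0&0=0 -> 110
Step 2: G0=NOT G1=NOT 1=0 G1=G2|G0=0|1=1 G2=G0&G1=1&1=1 -> 011
Step 3: G0=NOT G1=NOT 1=0 G1=G2|G0=1|0=1 G2=G0&G1=0&1=0 -> 010

010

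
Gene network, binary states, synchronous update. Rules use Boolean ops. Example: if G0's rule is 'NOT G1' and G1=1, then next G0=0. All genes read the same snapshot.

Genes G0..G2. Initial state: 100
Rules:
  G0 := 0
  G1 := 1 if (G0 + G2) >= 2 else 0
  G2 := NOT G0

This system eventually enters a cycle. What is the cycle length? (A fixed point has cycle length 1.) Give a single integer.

Answer: 1

Derivation:
Step 0: 100
Step 1: G0=0(const) G1=(1+0>=2)=0 G2=NOT G0=NOT 1=0 -> 000
Step 2: G0=0(const) G1=(0+0>=2)=0 G2=NOT G0=NOT 0=1 -> 001
Step 3: G0=0(const) G1=(0+1>=2)=0 G2=NOT G0=NOT 0=1 -> 001
State from step 3 equals state from step 2 -> cycle length 1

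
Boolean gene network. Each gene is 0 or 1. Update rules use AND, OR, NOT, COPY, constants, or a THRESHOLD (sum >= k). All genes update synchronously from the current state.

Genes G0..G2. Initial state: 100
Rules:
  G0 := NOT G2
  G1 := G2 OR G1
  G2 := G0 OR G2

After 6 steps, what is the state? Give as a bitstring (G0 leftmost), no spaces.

Step 1: G0=NOT G2=NOT 0=1 G1=G2|G1=0|0=0 G2=G0|G2=1|0=1 -> 101
Step 2: G0=NOT G2=NOT 1=0 G1=G2|G1=1|0=1 G2=G0|G2=1|1=1 -> 011
Step 3: G0=NOT G2=NOT 1=0 G1=G2|G1=1|1=1 G2=G0|G2=0|1=1 -> 011
Step 4: G0=NOT G2=NOT 1=0 G1=G2|G1=1|1=1 G2=G0|G2=0|1=1 -> 011
Step 5: G0=NOT G2=NOT 1=0 G1=G2|G1=1|1=1 G2=G0|G2=0|1=1 -> 011
Step 6: G0=NOT G2=NOT 1=0 G1=G2|G1=1|1=1 G2=G0|G2=0|1=1 -> 011

011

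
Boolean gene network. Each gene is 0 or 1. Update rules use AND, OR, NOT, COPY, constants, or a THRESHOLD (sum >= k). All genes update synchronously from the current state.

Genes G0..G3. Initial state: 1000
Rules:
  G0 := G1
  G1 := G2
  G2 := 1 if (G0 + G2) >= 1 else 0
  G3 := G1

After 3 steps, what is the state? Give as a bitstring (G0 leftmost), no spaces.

Step 1: G0=G1=0 G1=G2=0 G2=(1+0>=1)=1 G3=G1=0 -> 0010
Step 2: G0=G1=0 G1=G2=1 G2=(0+1>=1)=1 G3=G1=0 -> 0110
Step 3: G0=G1=1 G1=G2=1 G2=(0+1>=1)=1 G3=G1=1 -> 1111

1111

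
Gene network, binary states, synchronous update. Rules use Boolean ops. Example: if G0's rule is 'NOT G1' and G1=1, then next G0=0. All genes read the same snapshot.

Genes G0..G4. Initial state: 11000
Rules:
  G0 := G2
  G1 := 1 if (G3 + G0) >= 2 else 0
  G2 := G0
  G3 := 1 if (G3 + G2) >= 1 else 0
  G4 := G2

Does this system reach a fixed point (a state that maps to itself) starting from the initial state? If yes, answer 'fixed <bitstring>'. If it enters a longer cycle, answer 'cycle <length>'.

Answer: cycle 2

Derivation:
Step 0: 11000
Step 1: G0=G2=0 G1=(0+1>=2)=0 G2=G0=1 G3=(0+0>=1)=0 G4=G2=0 -> 00100
Step 2: G0=G2=1 G1=(0+0>=2)=0 G2=G0=0 G3=(0+1>=1)=1 G4=G2=1 -> 10011
Step 3: G0=G2=0 G1=(1+1>=2)=1 G2=G0=1 G3=(1+0>=1)=1 G4=G2=0 -> 01110
Step 4: G0=G2=1 G1=(1+0>=2)=0 G2=G0=0 G3=(1+1>=1)=1 G4=G2=1 -> 10011
Cycle of length 2 starting at step 2 -> no fixed point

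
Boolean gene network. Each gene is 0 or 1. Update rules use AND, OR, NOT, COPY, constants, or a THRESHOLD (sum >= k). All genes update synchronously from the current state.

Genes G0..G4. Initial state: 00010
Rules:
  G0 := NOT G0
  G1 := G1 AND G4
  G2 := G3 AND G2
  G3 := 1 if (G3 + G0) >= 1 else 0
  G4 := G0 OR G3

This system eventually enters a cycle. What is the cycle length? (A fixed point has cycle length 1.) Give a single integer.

Step 0: 00010
Step 1: G0=NOT G0=NOT 0=1 G1=G1&G4=0&0=0 G2=G3&G2=1&0=0 G3=(1+0>=1)=1 G4=G0|G3=0|1=1 -> 10011
Step 2: G0=NOT G0=NOT 1=0 G1=G1&G4=0&1=0 G2=G3&G2=1&0=0 G3=(1+1>=1)=1 G4=G0|G3=1|1=1 -> 00011
Step 3: G0=NOT G0=NOT 0=1 G1=G1&G4=0&1=0 G2=G3&G2=1&0=0 G3=(1+0>=1)=1 G4=G0|G3=0|1=1 -> 10011
State from step 3 equals state from step 1 -> cycle length 2

Answer: 2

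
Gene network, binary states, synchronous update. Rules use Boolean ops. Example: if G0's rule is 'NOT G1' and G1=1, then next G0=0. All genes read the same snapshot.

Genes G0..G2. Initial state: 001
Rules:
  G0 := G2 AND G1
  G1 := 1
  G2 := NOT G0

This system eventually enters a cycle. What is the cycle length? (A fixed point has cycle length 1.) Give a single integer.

Answer: 4

Derivation:
Step 0: 001
Step 1: G0=G2&G1=1&0=0 G1=1(const) G2=NOT G0=NOT 0=1 -> 011
Step 2: G0=G2&G1=1&1=1 G1=1(const) G2=NOT G0=NOT 0=1 -> 111
Step 3: G0=G2&G1=1&1=1 G1=1(const) G2=NOT G0=NOT 1=0 -> 110
Step 4: G0=G2&G1=0&1=0 G1=1(const) G2=NOT G0=NOT 1=0 -> 010
Step 5: G0=G2&G1=0&1=0 G1=1(const) G2=NOT G0=NOT 0=1 -> 011
State from step 5 equals state from step 1 -> cycle length 4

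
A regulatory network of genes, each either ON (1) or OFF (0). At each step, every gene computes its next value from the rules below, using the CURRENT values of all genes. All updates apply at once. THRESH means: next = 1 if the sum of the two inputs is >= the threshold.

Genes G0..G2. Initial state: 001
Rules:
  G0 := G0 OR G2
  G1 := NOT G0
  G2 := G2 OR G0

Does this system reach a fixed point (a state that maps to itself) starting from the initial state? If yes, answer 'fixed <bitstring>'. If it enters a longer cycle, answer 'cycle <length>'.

Answer: fixed 101

Derivation:
Step 0: 001
Step 1: G0=G0|G2=0|1=1 G1=NOT G0=NOT 0=1 G2=G2|G0=1|0=1 -> 111
Step 2: G0=G0|G2=1|1=1 G1=NOT G0=NOT 1=0 G2=G2|G0=1|1=1 -> 101
Step 3: G0=G0|G2=1|1=1 G1=NOT G0=NOT 1=0 G2=G2|G0=1|1=1 -> 101
Fixed point reached at step 2: 101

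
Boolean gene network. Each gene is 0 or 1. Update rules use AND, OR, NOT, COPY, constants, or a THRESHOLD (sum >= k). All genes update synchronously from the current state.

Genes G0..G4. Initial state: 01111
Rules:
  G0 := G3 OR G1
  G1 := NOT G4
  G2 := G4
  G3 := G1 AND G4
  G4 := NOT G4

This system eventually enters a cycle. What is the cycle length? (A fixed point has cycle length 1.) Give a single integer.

Step 0: 01111
Step 1: G0=G3|G1=1|1=1 G1=NOT G4=NOT 1=0 G2=G4=1 G3=G1&G4=1&1=1 G4=NOT G4=NOT 1=0 -> 10110
Step 2: G0=G3|G1=1|0=1 G1=NOT G4=NOT 0=1 G2=G4=0 G3=G1&G4=0&0=0 G4=NOT G4=NOT 0=1 -> 11001
Step 3: G0=G3|G1=0|1=1 G1=NOT G4=NOT 1=0 G2=G4=1 G3=G1&G4=1&1=1 G4=NOT G4=NOT 1=0 -> 10110
State from step 3 equals state from step 1 -> cycle length 2

Answer: 2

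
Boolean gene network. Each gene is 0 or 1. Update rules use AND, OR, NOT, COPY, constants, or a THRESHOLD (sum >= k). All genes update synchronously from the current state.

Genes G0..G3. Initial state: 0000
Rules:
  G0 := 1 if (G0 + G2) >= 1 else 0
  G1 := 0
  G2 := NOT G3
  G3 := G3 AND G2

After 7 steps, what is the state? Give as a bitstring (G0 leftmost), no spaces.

Step 1: G0=(0+0>=1)=0 G1=0(const) G2=NOT G3=NOT 0=1 G3=G3&G2=0&0=0 -> 0010
Step 2: G0=(0+1>=1)=1 G1=0(const) G2=NOT G3=NOT 0=1 G3=G3&G2=0&1=0 -> 1010
Step 3: G0=(1+1>=1)=1 G1=0(const) G2=NOT G3=NOT 0=1 G3=G3&G2=0&1=0 -> 1010
Step 4: G0=(1+1>=1)=1 G1=0(const) G2=NOT G3=NOT 0=1 G3=G3&G2=0&1=0 -> 1010
Step 5: G0=(1+1>=1)=1 G1=0(const) G2=NOT G3=NOT 0=1 G3=G3&G2=0&1=0 -> 1010
Step 6: G0=(1+1>=1)=1 G1=0(const) G2=NOT G3=NOT 0=1 G3=G3&G2=0&1=0 -> 1010
Step 7: G0=(1+1>=1)=1 G1=0(const) G2=NOT G3=NOT 0=1 G3=G3&G2=0&1=0 -> 1010

1010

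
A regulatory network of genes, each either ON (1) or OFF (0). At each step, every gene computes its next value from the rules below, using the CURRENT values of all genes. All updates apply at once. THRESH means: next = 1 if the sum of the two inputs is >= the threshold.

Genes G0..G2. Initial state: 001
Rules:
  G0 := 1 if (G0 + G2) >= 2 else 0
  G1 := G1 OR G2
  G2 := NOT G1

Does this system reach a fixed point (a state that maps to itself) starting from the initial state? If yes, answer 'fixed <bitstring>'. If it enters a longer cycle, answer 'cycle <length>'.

Answer: fixed 010

Derivation:
Step 0: 001
Step 1: G0=(0+1>=2)=0 G1=G1|G2=0|1=1 G2=NOT G1=NOT 0=1 -> 011
Step 2: G0=(0+1>=2)=0 G1=G1|G2=1|1=1 G2=NOT G1=NOT 1=0 -> 010
Step 3: G0=(0+0>=2)=0 G1=G1|G2=1|0=1 G2=NOT G1=NOT 1=0 -> 010
Fixed point reached at step 2: 010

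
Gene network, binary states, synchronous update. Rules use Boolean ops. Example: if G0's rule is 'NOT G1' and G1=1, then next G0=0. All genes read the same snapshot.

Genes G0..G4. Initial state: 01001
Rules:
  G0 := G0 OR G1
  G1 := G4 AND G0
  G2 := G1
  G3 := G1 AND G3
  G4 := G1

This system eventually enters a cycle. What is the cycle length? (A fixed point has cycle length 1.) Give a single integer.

Answer: 2

Derivation:
Step 0: 01001
Step 1: G0=G0|G1=0|1=1 G1=G4&G0=1&0=0 G2=G1=1 G3=G1&G3=1&0=0 G4=G1=1 -> 10101
Step 2: G0=G0|G1=1|0=1 G1=G4&G0=1&1=1 G2=G1=0 G3=G1&G3=0&0=0 G4=G1=0 -> 11000
Step 3: G0=G0|G1=1|1=1 G1=G4&G0=0&1=0 G2=G1=1 G3=G1&G3=1&0=0 G4=G1=1 -> 10101
State from step 3 equals state from step 1 -> cycle length 2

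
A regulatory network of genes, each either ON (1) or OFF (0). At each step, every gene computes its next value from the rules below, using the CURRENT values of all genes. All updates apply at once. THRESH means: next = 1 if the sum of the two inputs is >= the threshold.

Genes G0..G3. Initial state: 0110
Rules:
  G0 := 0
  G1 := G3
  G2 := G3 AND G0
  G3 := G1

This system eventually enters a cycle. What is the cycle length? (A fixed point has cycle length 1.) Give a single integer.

Answer: 2

Derivation:
Step 0: 0110
Step 1: G0=0(const) G1=G3=0 G2=G3&G0=0&0=0 G3=G1=1 -> 0001
Step 2: G0=0(const) G1=G3=1 G2=G3&G0=1&0=0 G3=G1=0 -> 0100
Step 3: G0=0(const) G1=G3=0 G2=G3&G0=0&0=0 G3=G1=1 -> 0001
State from step 3 equals state from step 1 -> cycle length 2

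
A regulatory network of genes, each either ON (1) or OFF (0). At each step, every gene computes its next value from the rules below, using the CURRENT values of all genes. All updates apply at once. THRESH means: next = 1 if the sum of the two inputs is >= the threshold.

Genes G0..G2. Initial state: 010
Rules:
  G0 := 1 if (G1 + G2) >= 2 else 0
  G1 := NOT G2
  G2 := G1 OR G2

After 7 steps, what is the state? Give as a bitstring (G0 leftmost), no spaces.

Step 1: G0=(1+0>=2)=0 G1=NOT G2=NOT 0=1 G2=G1|G2=1|0=1 -> 011
Step 2: G0=(1+1>=2)=1 G1=NOT G2=NOT 1=0 G2=G1|G2=1|1=1 -> 101
Step 3: G0=(0+1>=2)=0 G1=NOT G2=NOT 1=0 G2=G1|G2=0|1=1 -> 001
Step 4: G0=(0+1>=2)=0 G1=NOT G2=NOT 1=0 G2=G1|G2=0|1=1 -> 001
Step 5: G0=(0+1>=2)=0 G1=NOT G2=NOT 1=0 G2=G1|G2=0|1=1 -> 001
Step 6: G0=(0+1>=2)=0 G1=NOT G2=NOT 1=0 G2=G1|G2=0|1=1 -> 001
Step 7: G0=(0+1>=2)=0 G1=NOT G2=NOT 1=0 G2=G1|G2=0|1=1 -> 001

001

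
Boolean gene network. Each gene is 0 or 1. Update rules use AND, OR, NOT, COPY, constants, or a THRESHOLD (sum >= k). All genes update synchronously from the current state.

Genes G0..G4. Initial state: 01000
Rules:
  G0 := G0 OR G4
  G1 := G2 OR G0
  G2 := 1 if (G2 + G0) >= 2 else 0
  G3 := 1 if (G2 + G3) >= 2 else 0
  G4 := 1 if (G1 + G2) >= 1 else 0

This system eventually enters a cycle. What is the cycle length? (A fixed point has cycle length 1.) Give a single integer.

Answer: 1

Derivation:
Step 0: 01000
Step 1: G0=G0|G4=0|0=0 G1=G2|G0=0|0=0 G2=(0+0>=2)=0 G3=(0+0>=2)=0 G4=(1+0>=1)=1 -> 00001
Step 2: G0=G0|G4=0|1=1 G1=G2|G0=0|0=0 G2=(0+0>=2)=0 G3=(0+0>=2)=0 G4=(0+0>=1)=0 -> 10000
Step 3: G0=G0|G4=1|0=1 G1=G2|G0=0|1=1 G2=(0+1>=2)=0 G3=(0+0>=2)=0 G4=(0+0>=1)=0 -> 11000
Step 4: G0=G0|G4=1|0=1 G1=G2|G0=0|1=1 G2=(0+1>=2)=0 G3=(0+0>=2)=0 G4=(1+0>=1)=1 -> 11001
Step 5: G0=G0|G4=1|1=1 G1=G2|G0=0|1=1 G2=(0+1>=2)=0 G3=(0+0>=2)=0 G4=(1+0>=1)=1 -> 11001
State from step 5 equals state from step 4 -> cycle length 1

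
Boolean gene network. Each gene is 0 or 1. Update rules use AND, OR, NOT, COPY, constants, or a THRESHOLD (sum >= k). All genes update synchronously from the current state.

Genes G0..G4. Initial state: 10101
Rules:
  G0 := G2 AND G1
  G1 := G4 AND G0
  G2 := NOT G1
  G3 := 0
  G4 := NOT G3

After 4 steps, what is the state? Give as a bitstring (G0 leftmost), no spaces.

Step 1: G0=G2&G1=1&0=0 G1=G4&G0=1&1=1 G2=NOT G1=NOT 0=1 G3=0(const) G4=NOT G3=NOT 0=1 -> 01101
Step 2: G0=G2&G1=1&1=1 G1=G4&G0=1&0=0 G2=NOT G1=NOT 1=0 G3=0(const) G4=NOT G3=NOT 0=1 -> 10001
Step 3: G0=G2&G1=0&0=0 G1=G4&G0=1&1=1 G2=NOT G1=NOT 0=1 G3=0(const) G4=NOT G3=NOT 0=1 -> 01101
Step 4: G0=G2&G1=1&1=1 G1=G4&G0=1&0=0 G2=NOT G1=NOT 1=0 G3=0(const) G4=NOT G3=NOT 0=1 -> 10001

10001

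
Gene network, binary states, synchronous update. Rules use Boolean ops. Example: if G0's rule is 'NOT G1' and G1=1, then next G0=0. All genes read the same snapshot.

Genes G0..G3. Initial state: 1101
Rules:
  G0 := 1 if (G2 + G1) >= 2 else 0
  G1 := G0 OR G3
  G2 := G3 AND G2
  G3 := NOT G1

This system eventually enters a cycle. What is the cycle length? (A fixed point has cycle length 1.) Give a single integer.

Step 0: 1101
Step 1: G0=(0+1>=2)=0 G1=G0|G3=1|1=1 G2=G3&G2=1&0=0 G3=NOT G1=NOT 1=0 -> 0100
Step 2: G0=(0+1>=2)=0 G1=G0|G3=0|0=0 G2=G3&G2=0&0=0 G3=NOT G1=NOT 1=0 -> 0000
Step 3: G0=(0+0>=2)=0 G1=G0|G3=0|0=0 G2=G3&G2=0&0=0 G3=NOT G1=NOT 0=1 -> 0001
Step 4: G0=(0+0>=2)=0 G1=G0|G3=0|1=1 G2=G3&G2=1&0=0 G3=NOT G1=NOT 0=1 -> 0101
Step 5: G0=(0+1>=2)=0 G1=G0|G3=0|1=1 G2=G3&G2=1&0=0 G3=NOT G1=NOT 1=0 -> 0100
State from step 5 equals state from step 1 -> cycle length 4

Answer: 4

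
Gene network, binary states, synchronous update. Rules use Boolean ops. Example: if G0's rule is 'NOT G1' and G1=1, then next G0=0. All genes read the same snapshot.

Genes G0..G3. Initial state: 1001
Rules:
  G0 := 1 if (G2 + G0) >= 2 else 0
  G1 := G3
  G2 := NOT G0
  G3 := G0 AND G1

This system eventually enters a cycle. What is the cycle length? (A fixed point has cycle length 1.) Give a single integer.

Answer: 1

Derivation:
Step 0: 1001
Step 1: G0=(0+1>=2)=0 G1=G3=1 G2=NOT G0=NOT 1=0 G3=G0&G1=1&0=0 -> 0100
Step 2: G0=(0+0>=2)=0 G1=G3=0 G2=NOT G0=NOT 0=1 G3=G0&G1=0&1=0 -> 0010
Step 3: G0=(1+0>=2)=0 G1=G3=0 G2=NOT G0=NOT 0=1 G3=G0&G1=0&0=0 -> 0010
State from step 3 equals state from step 2 -> cycle length 1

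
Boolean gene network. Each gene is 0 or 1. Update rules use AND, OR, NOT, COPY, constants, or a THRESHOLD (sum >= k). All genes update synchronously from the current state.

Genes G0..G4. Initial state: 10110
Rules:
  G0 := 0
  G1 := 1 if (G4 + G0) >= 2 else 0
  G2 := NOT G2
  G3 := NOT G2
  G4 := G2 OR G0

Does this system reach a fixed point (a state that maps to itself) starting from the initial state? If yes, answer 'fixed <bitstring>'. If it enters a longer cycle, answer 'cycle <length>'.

Answer: cycle 2

Derivation:
Step 0: 10110
Step 1: G0=0(const) G1=(0+1>=2)=0 G2=NOT G2=NOT 1=0 G3=NOT G2=NOT 1=0 G4=G2|G0=1|1=1 -> 00001
Step 2: G0=0(const) G1=(1+0>=2)=0 G2=NOT G2=NOT 0=1 G3=NOT G2=NOT 0=1 G4=G2|G0=0|0=0 -> 00110
Step 3: G0=0(const) G1=(0+0>=2)=0 G2=NOT G2=NOT 1=0 G3=NOT G2=NOT 1=0 G4=G2|G0=1|0=1 -> 00001
Cycle of length 2 starting at step 1 -> no fixed point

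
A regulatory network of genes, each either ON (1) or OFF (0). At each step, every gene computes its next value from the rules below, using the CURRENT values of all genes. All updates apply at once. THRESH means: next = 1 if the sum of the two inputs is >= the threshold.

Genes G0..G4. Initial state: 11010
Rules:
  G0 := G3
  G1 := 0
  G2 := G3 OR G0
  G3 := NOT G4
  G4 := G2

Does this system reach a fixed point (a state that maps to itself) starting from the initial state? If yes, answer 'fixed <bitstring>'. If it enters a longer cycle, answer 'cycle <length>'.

Answer: cycle 7

Derivation:
Step 0: 11010
Step 1: G0=G3=1 G1=0(const) G2=G3|G0=1|1=1 G3=NOT G4=NOT 0=1 G4=G2=0 -> 10110
Step 2: G0=G3=1 G1=0(const) G2=G3|G0=1|1=1 G3=NOT G4=NOT 0=1 G4=G2=1 -> 10111
Step 3: G0=G3=1 G1=0(const) G2=G3|G0=1|1=1 G3=NOT G4=NOT 1=0 G4=G2=1 -> 10101
Step 4: G0=G3=0 G1=0(const) G2=G3|G0=0|1=1 G3=NOT G4=NOT 1=0 G4=G2=1 -> 00101
Step 5: G0=G3=0 G1=0(const) G2=G3|G0=0|0=0 G3=NOT G4=NOT 1=0 G4=G2=1 -> 00001
Step 6: G0=G3=0 G1=0(const) G2=G3|G0=0|0=0 G3=NOT G4=NOT 1=0 G4=G2=0 -> 00000
Step 7: G0=G3=0 G1=0(const) G2=G3|G0=0|0=0 G3=NOT G4=NOT 0=1 G4=G2=0 -> 00010
Step 8: G0=G3=1 G1=0(const) G2=G3|G0=1|0=1 G3=NOT G4=NOT 0=1 G4=G2=0 -> 10110
Cycle of length 7 starting at step 1 -> no fixed point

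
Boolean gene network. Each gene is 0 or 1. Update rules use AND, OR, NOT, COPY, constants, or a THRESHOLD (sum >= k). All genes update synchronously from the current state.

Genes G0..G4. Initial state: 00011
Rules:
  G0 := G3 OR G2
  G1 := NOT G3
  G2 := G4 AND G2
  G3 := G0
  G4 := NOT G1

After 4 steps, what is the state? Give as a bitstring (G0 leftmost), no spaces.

Step 1: G0=G3|G2=1|0=1 G1=NOT G3=NOT 1=0 G2=G4&G2=1&0=0 G3=G0=0 G4=NOT G1=NOT 0=1 -> 10001
Step 2: G0=G3|G2=0|0=0 G1=NOT G3=NOT 0=1 G2=G4&G2=1&0=0 G3=G0=1 G4=NOT G1=NOT 0=1 -> 01011
Step 3: G0=G3|G2=1|0=1 G1=NOT G3=NOT 1=0 G2=G4&G2=1&0=0 G3=G0=0 G4=NOT G1=NOT 1=0 -> 10000
Step 4: G0=G3|G2=0|0=0 G1=NOT G3=NOT 0=1 G2=G4&G2=0&0=0 G3=G0=1 G4=NOT G1=NOT 0=1 -> 01011

01011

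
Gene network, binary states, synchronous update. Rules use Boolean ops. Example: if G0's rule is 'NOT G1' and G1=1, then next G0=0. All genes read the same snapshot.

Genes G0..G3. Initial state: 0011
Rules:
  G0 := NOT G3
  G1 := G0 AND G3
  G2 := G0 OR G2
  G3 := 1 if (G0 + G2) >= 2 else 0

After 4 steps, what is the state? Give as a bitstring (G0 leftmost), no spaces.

Step 1: G0=NOT G3=NOT 1=0 G1=G0&G3=0&1=0 G2=G0|G2=0|1=1 G3=(0+1>=2)=0 -> 0010
Step 2: G0=NOT G3=NOT 0=1 G1=G0&G3=0&0=0 G2=G0|G2=0|1=1 G3=(0+1>=2)=0 -> 1010
Step 3: G0=NOT G3=NOT 0=1 G1=G0&G3=1&0=0 G2=G0|G2=1|1=1 G3=(1+1>=2)=1 -> 1011
Step 4: G0=NOT G3=NOT 1=0 G1=G0&G3=1&1=1 G2=G0|G2=1|1=1 G3=(1+1>=2)=1 -> 0111

0111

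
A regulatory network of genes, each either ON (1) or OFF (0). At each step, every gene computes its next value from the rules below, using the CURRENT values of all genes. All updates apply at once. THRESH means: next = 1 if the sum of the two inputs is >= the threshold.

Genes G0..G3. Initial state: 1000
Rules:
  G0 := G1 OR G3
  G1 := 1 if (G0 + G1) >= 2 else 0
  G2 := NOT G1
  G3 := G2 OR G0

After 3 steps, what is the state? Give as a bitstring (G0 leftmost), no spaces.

Step 1: G0=G1|G3=0|0=0 G1=(1+0>=2)=0 G2=NOT G1=NOT 0=1 G3=G2|G0=0|1=1 -> 0011
Step 2: G0=G1|G3=0|1=1 G1=(0+0>=2)=0 G2=NOT G1=NOT 0=1 G3=G2|G0=1|0=1 -> 1011
Step 3: G0=G1|G3=0|1=1 G1=(1+0>=2)=0 G2=NOT G1=NOT 0=1 G3=G2|G0=1|1=1 -> 1011

1011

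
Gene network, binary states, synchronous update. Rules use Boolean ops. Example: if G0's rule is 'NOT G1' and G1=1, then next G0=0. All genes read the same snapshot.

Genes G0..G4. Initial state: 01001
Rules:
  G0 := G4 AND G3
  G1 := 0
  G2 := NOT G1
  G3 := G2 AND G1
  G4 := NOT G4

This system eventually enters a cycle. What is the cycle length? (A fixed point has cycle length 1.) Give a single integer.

Answer: 2

Derivation:
Step 0: 01001
Step 1: G0=G4&G3=1&0=0 G1=0(const) G2=NOT G1=NOT 1=0 G3=G2&G1=0&1=0 G4=NOT G4=NOT 1=0 -> 00000
Step 2: G0=G4&G3=0&0=0 G1=0(const) G2=NOT G1=NOT 0=1 G3=G2&G1=0&0=0 G4=NOT G4=NOT 0=1 -> 00101
Step 3: G0=G4&G3=1&0=0 G1=0(const) G2=NOT G1=NOT 0=1 G3=G2&G1=1&0=0 G4=NOT G4=NOT 1=0 -> 00100
Step 4: G0=G4&G3=0&0=0 G1=0(const) G2=NOT G1=NOT 0=1 G3=G2&G1=1&0=0 G4=NOT G4=NOT 0=1 -> 00101
State from step 4 equals state from step 2 -> cycle length 2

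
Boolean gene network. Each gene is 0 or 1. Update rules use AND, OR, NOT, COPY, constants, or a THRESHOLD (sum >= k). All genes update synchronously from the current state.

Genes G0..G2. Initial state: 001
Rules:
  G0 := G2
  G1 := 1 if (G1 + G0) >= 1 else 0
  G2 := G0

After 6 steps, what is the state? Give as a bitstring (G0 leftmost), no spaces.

Step 1: G0=G2=1 G1=(0+0>=1)=0 G2=G0=0 -> 100
Step 2: G0=G2=0 G1=(0+1>=1)=1 G2=G0=1 -> 011
Step 3: G0=G2=1 G1=(1+0>=1)=1 G2=G0=0 -> 110
Step 4: G0=G2=0 G1=(1+1>=1)=1 G2=G0=1 -> 011
Step 5: G0=G2=1 G1=(1+0>=1)=1 G2=G0=0 -> 110
Step 6: G0=G2=0 G1=(1+1>=1)=1 G2=G0=1 -> 011

011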